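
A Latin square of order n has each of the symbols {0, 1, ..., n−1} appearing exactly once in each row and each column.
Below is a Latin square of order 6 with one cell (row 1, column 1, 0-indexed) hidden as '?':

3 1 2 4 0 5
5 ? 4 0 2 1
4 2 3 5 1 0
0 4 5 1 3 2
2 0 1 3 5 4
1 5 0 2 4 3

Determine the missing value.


Row 1 contains symbols [0, 1, 2, 4, 5] — missing [3].
Column 1 contains symbols [0, 1, 2, 4, 5] — missing [3].
The missing symbol must appear in both missing sets; intersection = [3].
Therefore the hidden value is 3.

Missing value = 3.


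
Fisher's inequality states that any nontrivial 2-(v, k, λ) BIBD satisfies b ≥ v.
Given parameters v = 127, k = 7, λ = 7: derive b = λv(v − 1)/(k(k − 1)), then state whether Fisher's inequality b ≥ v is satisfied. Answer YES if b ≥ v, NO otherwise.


b = λv(v − 1)/(k(k − 1)) = 7·127·126/(7·6) = 112014/42 = 2667.
Compare with v = 127: b ≥ v, so Fisher's inequality holds.

YES


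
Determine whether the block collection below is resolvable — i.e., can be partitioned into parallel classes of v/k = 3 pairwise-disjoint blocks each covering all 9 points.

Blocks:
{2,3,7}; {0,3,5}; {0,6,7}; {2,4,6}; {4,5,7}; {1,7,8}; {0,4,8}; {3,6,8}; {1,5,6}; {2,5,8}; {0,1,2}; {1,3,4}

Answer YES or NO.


v = 9, block size k = 3, number of blocks = 12.
For resolvability, blocks must partition into parallel classes of size v/k = 3.
Total blocks must therefore be a multiple of 3: 12 = 3·4 + 0 ⇒ divisible ✓.
Greedy packing gives 4 candidate class(es). Each should be a full parallel class (size 3, covers all 9 points).
  Class 1 (3 blocks): {2,3,7}; {0,4,8}; {1,5,6}. Points covered: [0, 1, 2, 3, 4, 5, 6, 7, 8].
  Class 2 (3 blocks): {0,3,5}; {2,4,6}; {1,7,8}. Points covered: [0, 1, 2, 3, 4, 5, 6, 7, 8].
  Class 3 (3 blocks): {0,6,7}; {2,5,8}; {1,3,4}. Points covered: [0, 1, 2, 3, 4, 5, 6, 7, 8].
  Class 4 (3 blocks): {4,5,7}; {3,6,8}; {0,1,2}. Points covered: [0, 1, 2, 3, 4, 5, 6, 7, 8].
All classes full (size 3)? YES. All classes cover every point? YES.
Resolvable? YES.

YES


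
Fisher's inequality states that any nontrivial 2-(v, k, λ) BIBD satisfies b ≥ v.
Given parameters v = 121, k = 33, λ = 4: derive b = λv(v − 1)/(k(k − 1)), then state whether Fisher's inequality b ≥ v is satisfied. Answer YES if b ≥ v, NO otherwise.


b = λv(v − 1)/(k(k − 1)) = 4·121·120/(33·32) = 58080/1056 = 55.
Compare with v = 121: b < v, so Fisher's inequality fails.

NO


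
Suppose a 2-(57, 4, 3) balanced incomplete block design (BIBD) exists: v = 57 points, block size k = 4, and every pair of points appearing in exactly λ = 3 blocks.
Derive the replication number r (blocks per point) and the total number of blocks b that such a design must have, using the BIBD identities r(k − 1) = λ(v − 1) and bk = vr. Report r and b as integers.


Any 2-(v, k, λ) BIBD satisfies two necessary conditions:
  (i)  Each point sits in r blocks, and counting incidences through any fixed point gives r(k − 1) = λ(v − 1), so r = λ(v − 1)/(k − 1).
  (ii) Total incidences bk = vr, so b = vr/k.
Step 1: r = λ(v − 1)/(k − 1) = 3·(57 − 1)/(4 − 1) = 3·56/3 = 168/3 = 56.
Step 2: b = vr/k = 57·56/4 = 3192/4 = 798.
Check integrality: r = 56 ∈ Z ✓, b = 798 ∈ Z ✓.
(These identities are necessary conditions: they determine r and b for any design with these parameters, but do not by themselves prove that one exists.)

r = 56, b = 798.


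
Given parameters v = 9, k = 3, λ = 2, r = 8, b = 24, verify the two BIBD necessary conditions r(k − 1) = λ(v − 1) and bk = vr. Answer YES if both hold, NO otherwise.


Condition (i): r(k − 1) = 8·2 = 16; λ(v − 1) = 2·8 = 16. Match? YES.
Condition (ii): bk = 24·3 = 72; vr = 9·8 = 72. Match? YES.
Both conditions hold? YES.

YES


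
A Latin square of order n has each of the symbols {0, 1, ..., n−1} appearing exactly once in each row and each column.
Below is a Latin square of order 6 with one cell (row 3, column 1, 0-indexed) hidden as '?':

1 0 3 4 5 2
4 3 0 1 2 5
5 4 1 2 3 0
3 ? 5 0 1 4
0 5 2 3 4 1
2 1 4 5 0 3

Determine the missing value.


Row 3 contains symbols [0, 1, 3, 4, 5] — missing [2].
Column 1 contains symbols [0, 1, 3, 4, 5] — missing [2].
The missing symbol must appear in both missing sets; intersection = [2].
Therefore the hidden value is 2.

Missing value = 2.


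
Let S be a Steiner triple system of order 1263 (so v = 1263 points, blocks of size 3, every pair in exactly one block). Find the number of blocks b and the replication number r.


An STS(v) is a 2-(v, 3, 1) BIBD: block size k = 3, λ = 1.
Replication: r(k − 1) = λ(v − 1) ⇒ r·2 = 1263 − 1 = 1262 ⇒ r = 631.
Block count: bk = vr ⇒ b·3 = 1263·631 = 796953 ⇒ b = 265651.
(Check via b = v(v − 1)/6 = 1263·1262/6 = 1593906/6 = 265651.)

r = 631, b = 265651.


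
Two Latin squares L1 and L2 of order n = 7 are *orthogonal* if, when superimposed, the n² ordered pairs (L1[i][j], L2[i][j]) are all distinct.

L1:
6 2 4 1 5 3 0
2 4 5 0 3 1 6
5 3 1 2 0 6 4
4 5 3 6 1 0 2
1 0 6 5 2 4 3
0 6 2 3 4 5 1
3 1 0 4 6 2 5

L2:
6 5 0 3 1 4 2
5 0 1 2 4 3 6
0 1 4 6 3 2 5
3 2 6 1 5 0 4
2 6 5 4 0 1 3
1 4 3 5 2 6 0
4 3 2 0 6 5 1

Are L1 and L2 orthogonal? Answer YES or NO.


Form the n² = 49 superimposed pairs (L1[i][j], L2[i][j]), row by row (rows and columns indexed from 0):
row 0: (6,6) (2,5) (4,0) (1,3) (5,1) (3,4) (0,2)
row 1: (2,5) (4,0) (5,1) (0,2) (3,4) (1,3) (6,6)
row 2: (5,0) (3,1) (1,4) (2,6) (0,3) (6,2) (4,5)
row 3: (4,3) (5,2) (3,6) (6,1) (1,5) (0,0) (2,4)
row 4: (1,2) (0,6) (6,5) (5,4) (2,0) (4,1) (3,3)
row 5: (0,1) (6,4) (2,3) (3,5) (4,2) (5,6) (1,0)
row 6: (3,4) (1,3) (0,2) (4,0) (6,6) (2,5) (5,1)
Orthogonality requires all 49 pairs distinct.
But the pair (2,5) repeats: cell (0,1) has L1 = 2, L2 = 5, and cell (1,0) has L1 = 2, L2 = 5.
A repeated pair means some other pair never occurs (only 35 distinct pairs out of 49), so the squares are not orthogonal.
Conclusion: NO.

NO


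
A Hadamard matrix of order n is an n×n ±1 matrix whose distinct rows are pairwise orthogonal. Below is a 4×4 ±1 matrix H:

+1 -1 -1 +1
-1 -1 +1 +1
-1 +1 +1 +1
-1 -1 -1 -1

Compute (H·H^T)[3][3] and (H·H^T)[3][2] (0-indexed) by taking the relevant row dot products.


Row 2 of H: [-1, 1, 1, 1].
Row 3 of H: [-1, -1, -1, -1].
(H·H^T)[3][3] = Σ_j H[3][j]·H[3][j] = (-1)² + (-1)² + (-1)² + (-1)² = 1 + 1 + 1 + 1 = 4.
(H·H^T)[3][2] = Σ_j H[3][j]·H[2][j] = (-1)·(-1) + (-1)·(1) + (-1)·(1) + (-1)·(1) = 1 + -1 + -1 + -1 = -2.
Rows 3 and 2 are not orthogonal (dot product = -2 ≠ 0), so H is not a Hadamard matrix.

(3,3) entry = 4; (3,2) entry = -2.


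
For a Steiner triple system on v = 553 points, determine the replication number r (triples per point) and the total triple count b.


An STS(v) is a 2-(v, 3, 1) BIBD: block size k = 3, λ = 1.
Replication: r(k − 1) = λ(v − 1) ⇒ r·2 = 553 − 1 = 552 ⇒ r = 276.
Block count: b = v(v − 1)/6 = 553·552/6 = 305256/6 = 50876.
(Check via bk = vr: 50876·3 = 152628 = 553·276 = 152628 ✓.)

r = 276, b = 50876.


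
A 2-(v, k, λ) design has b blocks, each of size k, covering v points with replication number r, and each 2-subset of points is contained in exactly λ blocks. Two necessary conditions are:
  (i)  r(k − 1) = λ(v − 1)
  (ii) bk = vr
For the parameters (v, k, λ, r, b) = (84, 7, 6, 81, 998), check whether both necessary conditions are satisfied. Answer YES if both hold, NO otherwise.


Condition (i): r(k − 1) = 81·6 = 486; λ(v − 1) = 6·83 = 498. Match? NO.
Condition (ii): bk = 998·7 = 6986; vr = 84·81 = 6804. Match? NO.
Both conditions hold? NO.

NO


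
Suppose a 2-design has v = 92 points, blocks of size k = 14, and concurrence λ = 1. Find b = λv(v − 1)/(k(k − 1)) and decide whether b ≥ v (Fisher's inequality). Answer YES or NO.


r = λ(v − 1)/(k − 1) = 1·91/13 = 7.
b = vr/k = 92·7/14 = 46.
Fisher's inequality: b ≥ v ⇔ 46 ≥ 92? NO.

NO


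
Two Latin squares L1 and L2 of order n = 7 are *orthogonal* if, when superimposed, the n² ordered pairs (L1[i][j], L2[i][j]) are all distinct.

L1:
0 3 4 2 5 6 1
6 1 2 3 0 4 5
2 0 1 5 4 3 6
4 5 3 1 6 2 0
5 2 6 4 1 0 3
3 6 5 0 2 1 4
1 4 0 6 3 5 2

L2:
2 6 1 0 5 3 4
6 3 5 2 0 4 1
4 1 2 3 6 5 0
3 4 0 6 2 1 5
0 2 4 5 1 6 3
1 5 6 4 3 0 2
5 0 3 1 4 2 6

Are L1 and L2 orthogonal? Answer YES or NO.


Form the n² = 49 superimposed pairs (L1[i][j], L2[i][j]), row by row (rows and columns indexed from 0):
row 0: (0,2) (3,6) (4,1) (2,0) (5,5) (6,3) (1,4)
row 1: (6,6) (1,3) (2,5) (3,2) (0,0) (4,4) (5,1)
row 2: (2,4) (0,1) (1,2) (5,3) (4,6) (3,5) (6,0)
row 3: (4,3) (5,4) (3,0) (1,6) (6,2) (2,1) (0,5)
row 4: (5,0) (2,2) (6,4) (4,5) (1,1) (0,6) (3,3)
row 5: (3,1) (6,5) (5,6) (0,4) (2,3) (1,0) (4,2)
row 6: (1,5) (4,0) (0,3) (6,1) (3,4) (5,2) (2,6)
Orthogonality requires all 49 pairs distinct.
Check by first coordinate: for each symbol s of L1, list the L2 entries in the n cells where L1 = s; they must all differ.
  L1 = 0: L2 entries (in reading order) 2, 0, 1, 5, 6, 4, 3 — all 7 distinct ✓
  L1 = 1: L2 entries (in reading order) 4, 3, 2, 6, 1, 0, 5 — all 7 distinct ✓
  L1 = 2: L2 entries (in reading order) 0, 5, 4, 1, 2, 3, 6 — all 7 distinct ✓
  L1 = 3: L2 entries (in reading order) 6, 2, 5, 0, 3, 1, 4 — all 7 distinct ✓
  L1 = 4: L2 entries (in reading order) 1, 4, 6, 3, 5, 2, 0 — all 7 distinct ✓
  L1 = 5: L2 entries (in reading order) 5, 1, 3, 4, 0, 6, 2 — all 7 distinct ✓
  L1 = 6: L2 entries (in reading order) 3, 6, 0, 2, 4, 5, 1 — all 7 distinct ✓
Every symbol of L1 meets every symbol of L2 exactly once, so all 49 pairs are distinct (49 of 49).
Conclusion: YES.

YES


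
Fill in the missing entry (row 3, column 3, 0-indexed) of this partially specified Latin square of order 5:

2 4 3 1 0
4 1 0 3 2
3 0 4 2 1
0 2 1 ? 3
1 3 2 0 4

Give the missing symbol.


Row 3 contains symbols [0, 1, 2, 3] — missing [4].
Column 3 contains symbols [0, 1, 2, 3] — missing [4].
The missing symbol must appear in both missing sets; intersection = [4].
Therefore the hidden value is 4.

Missing value = 4.


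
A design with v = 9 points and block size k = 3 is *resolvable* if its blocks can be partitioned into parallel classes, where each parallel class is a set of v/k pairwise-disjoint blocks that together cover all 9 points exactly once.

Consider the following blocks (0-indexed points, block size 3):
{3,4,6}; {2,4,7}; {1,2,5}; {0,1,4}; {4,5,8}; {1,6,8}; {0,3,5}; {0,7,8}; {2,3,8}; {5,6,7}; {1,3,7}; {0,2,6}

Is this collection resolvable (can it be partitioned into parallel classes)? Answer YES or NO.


v = 9, block size k = 3, number of blocks = 12.
For resolvability, blocks must partition into parallel classes of size v/k = 3.
Total blocks must therefore be a multiple of 3: 12 = 3·4 + 0 ⇒ divisible ✓.
Greedy packing gives 4 candidate class(es). Each should be a full parallel class (size 3, covers all 9 points).
  Class 1 (3 blocks): {3,4,6}; {1,2,5}; {0,7,8}. Points covered: [0, 1, 2, 3, 4, 5, 6, 7, 8].
  Class 2 (3 blocks): {2,4,7}; {1,6,8}; {0,3,5}. Points covered: [0, 1, 2, 3, 4, 5, 6, 7, 8].
  Class 3 (3 blocks): {0,1,4}; {2,3,8}; {5,6,7}. Points covered: [0, 1, 2, 3, 4, 5, 6, 7, 8].
  Class 4 (3 blocks): {4,5,8}; {1,3,7}; {0,2,6}. Points covered: [0, 1, 2, 3, 4, 5, 6, 7, 8].
All classes full (size 3)? YES. All classes cover every point? YES.
Resolvable? YES.

YES


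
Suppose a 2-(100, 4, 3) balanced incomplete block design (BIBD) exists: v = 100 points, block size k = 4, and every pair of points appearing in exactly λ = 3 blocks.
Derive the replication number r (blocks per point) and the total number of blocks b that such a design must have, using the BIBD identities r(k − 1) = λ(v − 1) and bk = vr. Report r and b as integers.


Any 2-(v, k, λ) BIBD satisfies two necessary conditions:
  (i)  Each point sits in r blocks, and counting incidences through any fixed point gives r(k − 1) = λ(v − 1), so r = λ(v − 1)/(k − 1).
  (ii) Total incidences bk = vr, so b = vr/k.
Step 1: r = λ(v − 1)/(k − 1) = 3·(100 − 1)/(4 − 1) = 3·99/3 = 297/3 = 99.
Step 2: b = vr/k = 100·99/4 = 9900/4 = 2475.
Check integrality: r = 99 ∈ Z ✓, b = 2475 ∈ Z ✓.
(These identities are necessary conditions: they determine r and b for any design with these parameters, but do not by themselves prove that one exists.)

r = 99, b = 2475.


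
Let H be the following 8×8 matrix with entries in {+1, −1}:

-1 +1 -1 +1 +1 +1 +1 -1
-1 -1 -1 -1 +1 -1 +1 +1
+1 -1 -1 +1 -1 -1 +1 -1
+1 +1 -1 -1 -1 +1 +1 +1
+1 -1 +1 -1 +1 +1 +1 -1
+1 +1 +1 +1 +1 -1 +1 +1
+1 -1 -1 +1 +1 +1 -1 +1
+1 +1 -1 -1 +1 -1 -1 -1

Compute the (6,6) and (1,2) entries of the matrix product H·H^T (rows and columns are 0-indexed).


Row 1 of H: [-1, -1, -1, -1, 1, -1, 1, 1].
Row 2 of H: [1, -1, -1, 1, -1, -1, 1, -1].
Row 6 of H: [1, -1, -1, 1, 1, 1, -1, 1].
(H·H^T)[6][6] = Σ_j H[6][j]·H[6][j] = (1)² + (-1)² + (-1)² + (1)² + (1)² + (1)² + (-1)² + (1)² = 1 + 1 + 1 + 1 + 1 + 1 + 1 + 1 = 8.
(H·H^T)[1][2] = Σ_j H[1][j]·H[2][j] = (-1)·(1) + (-1)·(-1) + (-1)·(-1) + (-1)·(1) + (1)·(-1) + (-1)·(-1) + (1)·(1) + (1)·(-1) = -1 + 1 + 1 + -1 + -1 + 1 + 1 + -1 = 0.
So rows 1 and 2 are orthogonal; the diagonal entry equals n = 8.

(6,6) entry = 8; (1,2) entry = 0.


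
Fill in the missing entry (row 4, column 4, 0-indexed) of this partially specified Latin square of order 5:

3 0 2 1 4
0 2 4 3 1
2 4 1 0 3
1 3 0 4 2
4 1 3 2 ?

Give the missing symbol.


Row 4 contains symbols [1, 2, 3, 4] — missing [0].
Column 4 contains symbols [1, 2, 3, 4] — missing [0].
The missing symbol must appear in both missing sets; intersection = [0].
Therefore the hidden value is 0.

Missing value = 0.


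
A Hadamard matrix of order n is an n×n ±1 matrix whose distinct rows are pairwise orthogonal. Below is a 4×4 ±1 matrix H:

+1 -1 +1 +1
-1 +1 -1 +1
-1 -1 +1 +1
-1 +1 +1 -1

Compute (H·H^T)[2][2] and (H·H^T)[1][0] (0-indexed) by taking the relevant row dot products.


Row 0 of H: [1, -1, 1, 1].
Row 1 of H: [-1, 1, -1, 1].
Row 2 of H: [-1, -1, 1, 1].
(H·H^T)[2][2] = Σ_j H[2][j]·H[2][j] = (-1)² + (-1)² + (1)² + (1)² = 1 + 1 + 1 + 1 = 4.
(H·H^T)[1][0] = Σ_j H[1][j]·H[0][j] = (-1)·(1) + (1)·(-1) + (-1)·(1) + (1)·(1) = -1 + -1 + -1 + 1 = -2.
Rows 1 and 0 are not orthogonal (dot product = -2 ≠ 0), so H is not a Hadamard matrix.

(2,2) entry = 4; (1,0) entry = -2.


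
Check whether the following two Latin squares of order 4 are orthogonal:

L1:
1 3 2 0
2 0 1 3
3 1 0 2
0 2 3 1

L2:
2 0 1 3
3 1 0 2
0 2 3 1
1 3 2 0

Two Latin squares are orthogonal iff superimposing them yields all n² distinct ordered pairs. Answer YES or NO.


Form the n² = 16 superimposed pairs (L1[i][j], L2[i][j]), row by row (rows and columns indexed from 0):
row 0: (1,2) (3,0) (2,1) (0,3)
row 1: (2,3) (0,1) (1,0) (3,2)
row 2: (3,0) (1,2) (0,3) (2,1)
row 3: (0,1) (2,3) (3,2) (1,0)
Orthogonality requires all 16 pairs distinct.
But the pair (3,0) repeats: cell (0,1) has L1 = 3, L2 = 0, and cell (2,0) has L1 = 3, L2 = 0.
A repeated pair means some other pair never occurs (only 8 distinct pairs out of 16), so the squares are not orthogonal.
Conclusion: NO.

NO


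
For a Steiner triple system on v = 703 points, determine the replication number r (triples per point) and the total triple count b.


An STS(v) is a 2-(v, 3, 1) BIBD: block size k = 3, λ = 1.
Replication: r(k − 1) = λ(v − 1) ⇒ r·2 = 703 − 1 = 702 ⇒ r = 351.
Block count: b = v(v − 1)/6 = 703·702/6 = 493506/6 = 82251.

r = 351, b = 82251.


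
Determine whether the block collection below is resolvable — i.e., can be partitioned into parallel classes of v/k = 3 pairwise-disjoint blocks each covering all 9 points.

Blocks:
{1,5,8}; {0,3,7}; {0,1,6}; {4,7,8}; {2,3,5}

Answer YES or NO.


v = 9, block size k = 3, number of blocks = 5.
For resolvability, blocks must partition into parallel classes of size v/k = 3.
Total blocks must therefore be a multiple of 3: 5 = 3·1 + 2 ⇒ not divisible ✗.
Resolvable? NO.

NO


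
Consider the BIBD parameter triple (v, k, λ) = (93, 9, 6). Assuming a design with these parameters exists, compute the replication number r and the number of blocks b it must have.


Any 2-(v, k, λ) BIBD satisfies two necessary conditions:
  (i)  Each point sits in r blocks, and counting incidences through any fixed point gives r(k − 1) = λ(v − 1), so r = λ(v − 1)/(k − 1).
  (ii) Total incidences bk = vr, so b = vr/k.
Step 1: r = λ(v − 1)/(k − 1) = 6·(93 − 1)/(9 − 1) = 6·92/8 = 552/8 = 69.
Step 2: b = vr/k = 93·69/9 = 6417/9 = 713.
Check integrality: r = 69 ∈ Z ✓, b = 713 ∈ Z ✓.
(These identities are necessary conditions: they determine r and b for any design with these parameters, but do not by themselves prove that one exists.)

r = 69, b = 713.


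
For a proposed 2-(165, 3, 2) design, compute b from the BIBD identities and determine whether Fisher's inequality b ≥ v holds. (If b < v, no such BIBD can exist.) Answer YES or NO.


b = λv(v − 1)/(k(k − 1)) = 2·165·164/(3·2) = 54120/6 = 9020.
Compare with v = 165: b ≥ v, so Fisher's inequality holds.

YES


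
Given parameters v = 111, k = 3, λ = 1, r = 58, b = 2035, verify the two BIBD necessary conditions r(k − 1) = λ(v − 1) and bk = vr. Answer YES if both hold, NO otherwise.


Condition (i): r(k − 1) = 58·2 = 116; λ(v − 1) = 1·110 = 110. Match? NO.
Condition (ii): bk = 2035·3 = 6105; vr = 111·58 = 6438. Match? NO.
Both conditions hold? NO.

NO


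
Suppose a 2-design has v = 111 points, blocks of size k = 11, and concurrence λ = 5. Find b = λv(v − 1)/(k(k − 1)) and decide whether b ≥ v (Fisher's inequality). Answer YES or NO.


r = λ(v − 1)/(k − 1) = 5·110/10 = 55.
b = vr/k = 111·55/11 = 555.
Fisher's inequality: b ≥ v ⇔ 555 ≥ 111? YES.

YES


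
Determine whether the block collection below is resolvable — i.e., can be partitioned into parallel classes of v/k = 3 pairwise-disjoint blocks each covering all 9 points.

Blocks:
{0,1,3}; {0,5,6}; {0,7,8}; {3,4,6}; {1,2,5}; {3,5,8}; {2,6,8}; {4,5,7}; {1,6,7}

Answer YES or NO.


v = 9, block size k = 3, number of blocks = 9.
For resolvability, blocks must partition into parallel classes of size v/k = 3.
Total blocks must therefore be a multiple of 3: 9 = 3·3 + 0 ⇒ divisible ✓.
Consider block {0,5,6}. It intersects every other block in the collection, so no parallel class of size 3 can contain it.
Since every block must belong to some parallel class in a resolution, the collection cannot be partitioned into parallel classes.
Resolvable? NO.

NO


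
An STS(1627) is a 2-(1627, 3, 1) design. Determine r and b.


An STS(v) is a 2-(v, 3, 1) BIBD: block size k = 3, λ = 1.
Replication: r(k − 1) = λ(v − 1) ⇒ r·2 = 1627 − 1 = 1626 ⇒ r = 813.
Block count: b = v(v − 1)/6 = 1627·1626/6 = 2645502/6 = 440917.
(Check via bk = vr: 440917·3 = 1322751 = 1627·813 = 1322751 ✓.)

r = 813, b = 440917.


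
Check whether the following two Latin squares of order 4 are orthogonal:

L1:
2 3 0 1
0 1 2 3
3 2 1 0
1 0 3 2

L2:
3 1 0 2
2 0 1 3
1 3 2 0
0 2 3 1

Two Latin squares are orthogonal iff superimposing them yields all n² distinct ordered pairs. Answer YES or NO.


Form the n² = 16 superimposed pairs (L1[i][j], L2[i][j]), row by row (rows and columns indexed from 0):
row 0: (2,3) (3,1) (0,0) (1,2)
row 1: (0,2) (1,0) (2,1) (3,3)
row 2: (3,1) (2,3) (1,2) (0,0)
row 3: (1,0) (0,2) (3,3) (2,1)
Orthogonality requires all 16 pairs distinct.
But the pair (3,1) repeats: cell (0,1) has L1 = 3, L2 = 1, and cell (2,0) has L1 = 3, L2 = 1.
A repeated pair means some other pair never occurs (only 8 distinct pairs out of 16), so the squares are not orthogonal.
Conclusion: NO.

NO


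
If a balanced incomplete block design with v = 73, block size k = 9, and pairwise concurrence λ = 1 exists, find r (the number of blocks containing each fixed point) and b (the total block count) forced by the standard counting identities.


Any 2-(v, k, λ) BIBD satisfies two necessary conditions:
  (i)  Each point sits in r blocks, and counting incidences through any fixed point gives r(k − 1) = λ(v − 1), so r = λ(v − 1)/(k − 1).
  (ii) Total incidences bk = vr, so b = vr/k.
Step 1: r = λ(v − 1)/(k − 1) = 1·(73 − 1)/(9 − 1) = 1·72/8 = 72/8 = 9.
Step 2: b = vr/k = 73·9/9 = 657/9 = 73.
Check integrality: r = 9 ∈ Z ✓, b = 73 ∈ Z ✓.
(These identities are necessary conditions: they determine r and b for any design with these parameters, but do not by themselves prove that one exists.)

r = 9, b = 73.


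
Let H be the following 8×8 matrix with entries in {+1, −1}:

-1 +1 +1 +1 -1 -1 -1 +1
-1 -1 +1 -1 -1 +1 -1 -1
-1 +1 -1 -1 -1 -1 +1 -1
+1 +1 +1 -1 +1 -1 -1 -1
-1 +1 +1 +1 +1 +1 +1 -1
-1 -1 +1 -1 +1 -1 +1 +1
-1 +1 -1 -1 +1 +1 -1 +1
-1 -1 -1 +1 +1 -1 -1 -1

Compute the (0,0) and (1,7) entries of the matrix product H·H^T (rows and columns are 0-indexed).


Row 0 of H: [-1, 1, 1, 1, -1, -1, -1, 1].
Row 1 of H: [-1, -1, 1, -1, -1, 1, -1, -1].
Row 7 of H: [-1, -1, -1, 1, 1, -1, -1, -1].
(H·H^T)[0][0] = Σ_j H[0][j]·H[0][j] = (-1)² + (1)² + (1)² + (1)² + (-1)² + (-1)² + (-1)² + (1)² = 1 + 1 + 1 + 1 + 1 + 1 + 1 + 1 = 8.
(H·H^T)[1][7] = Σ_j H[1][j]·H[7][j] = (-1)·(-1) + (-1)·(-1) + (1)·(-1) + (-1)·(1) + (-1)·(1) + (1)·(-1) + (-1)·(-1) + (-1)·(-1) = 1 + 1 + -1 + -1 + -1 + -1 + 1 + 1 = 0.
So rows 1 and 7 are orthogonal; the diagonal entry equals n = 8.

(0,0) entry = 8; (1,7) entry = 0.


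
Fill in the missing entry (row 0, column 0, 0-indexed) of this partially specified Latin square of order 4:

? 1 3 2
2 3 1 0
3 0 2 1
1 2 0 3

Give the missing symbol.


Row 0 contains symbols [1, 2, 3] — missing [0].
Column 0 contains symbols [1, 2, 3] — missing [0].
The missing symbol must appear in both missing sets; intersection = [0].
Therefore the hidden value is 0.

Missing value = 0.


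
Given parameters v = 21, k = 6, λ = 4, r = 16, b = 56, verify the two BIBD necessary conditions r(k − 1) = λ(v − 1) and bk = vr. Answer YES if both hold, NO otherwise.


Condition (i): r(k − 1) = 16·5 = 80; λ(v − 1) = 4·20 = 80. Match? YES.
Condition (ii): bk = 56·6 = 336; vr = 21·16 = 336. Match? YES.
Both conditions hold? YES.

YES


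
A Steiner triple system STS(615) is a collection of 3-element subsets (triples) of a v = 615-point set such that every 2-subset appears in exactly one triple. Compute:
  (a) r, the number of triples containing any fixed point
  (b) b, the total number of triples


An STS(v) is a 2-(v, 3, 1) BIBD: block size k = 3, λ = 1.
Replication: r(k − 1) = λ(v − 1) ⇒ r·2 = 615 − 1 = 614 ⇒ r = 307.
Block count: b = v(v − 1)/6 = 615·614/6 = 377610/6 = 62935.
(Check via bk = vr: 62935·3 = 188805 = 615·307 = 188805 ✓.)

r = 307, b = 62935.


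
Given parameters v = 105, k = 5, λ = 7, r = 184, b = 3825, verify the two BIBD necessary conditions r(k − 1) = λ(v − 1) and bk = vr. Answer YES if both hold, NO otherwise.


Condition (i): r(k − 1) = 184·4 = 736; λ(v − 1) = 7·104 = 728. Match? NO.
Condition (ii): bk = 3825·5 = 19125; vr = 105·184 = 19320. Match? NO.
Both conditions hold? NO.

NO


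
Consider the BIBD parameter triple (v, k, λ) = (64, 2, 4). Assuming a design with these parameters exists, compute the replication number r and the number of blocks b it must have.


Any 2-(v, k, λ) BIBD satisfies two necessary conditions:
  (i)  Each point sits in r blocks, and counting incidences through any fixed point gives r(k − 1) = λ(v − 1), so r = λ(v − 1)/(k − 1).
  (ii) Total incidences bk = vr, so b = vr/k.
Step 1: r = λ(v − 1)/(k − 1) = 4·(64 − 1)/(2 − 1) = 4·63/1 = 252/1 = 252.
Step 2: b = vr/k = 64·252/2 = 16128/2 = 8064.
Check integrality: r = 252 ∈ Z ✓, b = 8064 ∈ Z ✓.
(These identities are necessary conditions: they determine r and b for any design with these parameters, but do not by themselves prove that one exists.)

r = 252, b = 8064.


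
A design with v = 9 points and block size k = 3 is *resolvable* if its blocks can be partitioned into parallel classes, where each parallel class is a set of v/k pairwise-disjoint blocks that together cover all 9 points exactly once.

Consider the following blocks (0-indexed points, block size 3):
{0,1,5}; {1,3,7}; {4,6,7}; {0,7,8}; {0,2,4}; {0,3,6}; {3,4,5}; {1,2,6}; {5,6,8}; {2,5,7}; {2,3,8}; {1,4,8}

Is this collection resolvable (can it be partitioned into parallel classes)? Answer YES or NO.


v = 9, block size k = 3, number of blocks = 12.
For resolvability, blocks must partition into parallel classes of size v/k = 3.
Total blocks must therefore be a multiple of 3: 12 = 3·4 + 0 ⇒ divisible ✓.
Greedy packing gives 4 candidate class(es). Each should be a full parallel class (size 3, covers all 9 points).
  Class 1 (3 blocks): {0,1,5}; {4,6,7}; {2,3,8}. Points covered: [0, 1, 2, 3, 4, 5, 6, 7, 8].
  Class 2 (3 blocks): {1,3,7}; {0,2,4}; {5,6,8}. Points covered: [0, 1, 2, 3, 4, 5, 6, 7, 8].
  Class 3 (3 blocks): {0,7,8}; {3,4,5}; {1,2,6}. Points covered: [0, 1, 2, 3, 4, 5, 6, 7, 8].
  Class 4 (3 blocks): {0,3,6}; {2,5,7}; {1,4,8}. Points covered: [0, 1, 2, 3, 4, 5, 6, 7, 8].
All classes full (size 3)? YES. All classes cover every point? YES.
Resolvable? YES.

YES


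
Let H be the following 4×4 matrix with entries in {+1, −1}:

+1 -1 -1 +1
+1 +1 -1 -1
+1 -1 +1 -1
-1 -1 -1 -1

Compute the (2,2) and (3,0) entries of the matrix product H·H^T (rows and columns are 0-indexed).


Row 0 of H: [1, -1, -1, 1].
Row 2 of H: [1, -1, 1, -1].
Row 3 of H: [-1, -1, -1, -1].
(H·H^T)[2][2] = Σ_j H[2][j]·H[2][j] = (1)² + (-1)² + (1)² + (-1)² = 1 + 1 + 1 + 1 = 4.
(H·H^T)[3][0] = Σ_j H[3][j]·H[0][j] = (-1)·(1) + (-1)·(-1) + (-1)·(-1) + (-1)·(1) = -1 + 1 + 1 + -1 = 0.
So rows 3 and 0 are orthogonal; the diagonal entry equals n = 4.

(2,2) entry = 4; (3,0) entry = 0.


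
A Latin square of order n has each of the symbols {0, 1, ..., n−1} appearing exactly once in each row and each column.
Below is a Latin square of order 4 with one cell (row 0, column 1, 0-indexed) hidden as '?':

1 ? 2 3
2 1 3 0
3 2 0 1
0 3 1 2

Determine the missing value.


Row 0 contains symbols [1, 2, 3] — missing [0].
Column 1 contains symbols [1, 2, 3] — missing [0].
The missing symbol must appear in both missing sets; intersection = [0].
Therefore the hidden value is 0.

Missing value = 0.


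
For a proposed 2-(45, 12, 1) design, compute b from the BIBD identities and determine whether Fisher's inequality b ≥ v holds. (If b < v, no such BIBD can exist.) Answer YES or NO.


r = λ(v − 1)/(k − 1) = 1·44/11 = 4.
b = vr/k = 45·4/12 = 15.
Fisher's inequality: b ≥ v ⇔ 15 ≥ 45? NO.

NO


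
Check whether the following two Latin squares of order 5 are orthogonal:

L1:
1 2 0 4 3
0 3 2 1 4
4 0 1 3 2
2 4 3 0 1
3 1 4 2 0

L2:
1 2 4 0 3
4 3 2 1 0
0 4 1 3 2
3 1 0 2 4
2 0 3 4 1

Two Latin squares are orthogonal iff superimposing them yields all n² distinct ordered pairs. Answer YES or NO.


Form the n² = 25 superimposed pairs (L1[i][j], L2[i][j]), row by row (rows and columns indexed from 0):
row 0: (1,1) (2,2) (0,4) (4,0) (3,3)
row 1: (0,4) (3,3) (2,2) (1,1) (4,0)
row 2: (4,0) (0,4) (1,1) (3,3) (2,2)
row 3: (2,3) (4,1) (3,0) (0,2) (1,4)
row 4: (3,2) (1,0) (4,3) (2,4) (0,1)
Orthogonality requires all 25 pairs distinct.
But the pair (0,4) repeats: cell (0,2) has L1 = 0, L2 = 4, and cell (1,0) has L1 = 0, L2 = 4.
A repeated pair means some other pair never occurs (only 15 distinct pairs out of 25), so the squares are not orthogonal.
Conclusion: NO.

NO


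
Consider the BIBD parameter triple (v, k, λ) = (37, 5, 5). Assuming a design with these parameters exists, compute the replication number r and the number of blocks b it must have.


Any 2-(v, k, λ) BIBD satisfies two necessary conditions:
  (i)  Each point sits in r blocks, and counting incidences through any fixed point gives r(k − 1) = λ(v − 1), so r = λ(v − 1)/(k − 1).
  (ii) Total incidences bk = vr, so b = vr/k.
Step 1: r = λ(v − 1)/(k − 1) = 5·(37 − 1)/(5 − 1) = 5·36/4 = 180/4 = 45.
Step 2: b = vr/k = 37·45/5 = 1665/5 = 333.
Check integrality: r = 45 ∈ Z ✓, b = 333 ∈ Z ✓.
(These identities are necessary conditions: they determine r and b for any design with these parameters, but do not by themselves prove that one exists.)

r = 45, b = 333.


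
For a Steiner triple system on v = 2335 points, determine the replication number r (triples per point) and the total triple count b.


An STS(v) is a 2-(v, 3, 1) BIBD: block size k = 3, λ = 1.
Replication: r(k − 1) = λ(v − 1) ⇒ r·2 = 2335 − 1 = 2334 ⇒ r = 1167.
Block count: bk = vr ⇒ b·3 = 2335·1167 = 2724945 ⇒ b = 908315.

r = 1167, b = 908315.


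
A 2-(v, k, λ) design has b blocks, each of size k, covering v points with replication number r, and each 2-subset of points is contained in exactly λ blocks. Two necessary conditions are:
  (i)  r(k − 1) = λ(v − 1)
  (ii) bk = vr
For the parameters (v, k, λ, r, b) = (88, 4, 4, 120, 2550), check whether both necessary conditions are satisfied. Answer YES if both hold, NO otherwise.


Condition (i): r(k − 1) = 120·3 = 360; λ(v − 1) = 4·87 = 348. Match? NO.
Condition (ii): bk = 2550·4 = 10200; vr = 88·120 = 10560. Match? NO.
Both conditions hold? NO.

NO


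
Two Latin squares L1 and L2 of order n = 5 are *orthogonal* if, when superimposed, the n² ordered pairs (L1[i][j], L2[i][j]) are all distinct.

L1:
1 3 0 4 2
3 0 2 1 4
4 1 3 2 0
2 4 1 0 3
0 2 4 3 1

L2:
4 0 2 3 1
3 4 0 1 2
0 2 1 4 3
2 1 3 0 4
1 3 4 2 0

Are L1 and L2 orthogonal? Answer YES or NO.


Form the n² = 25 superimposed pairs (L1[i][j], L2[i][j]), row by row (rows and columns indexed from 0):
row 0: (1,4) (3,0) (0,2) (4,3) (2,1)
row 1: (3,3) (0,4) (2,0) (1,1) (4,2)
row 2: (4,0) (1,2) (3,1) (2,4) (0,3)
row 3: (2,2) (4,1) (1,3) (0,0) (3,4)
row 4: (0,1) (2,3) (4,4) (3,2) (1,0)
Orthogonality requires all 25 pairs distinct.
Check by first coordinate: for each symbol s of L1, list the L2 entries in the n cells where L1 = s; they must all differ.
  L1 = 0: L2 entries (in reading order) 2, 4, 3, 0, 1 — all 5 distinct ✓
  L1 = 1: L2 entries (in reading order) 4, 1, 2, 3, 0 — all 5 distinct ✓
  L1 = 2: L2 entries (in reading order) 1, 0, 4, 2, 3 — all 5 distinct ✓
  L1 = 3: L2 entries (in reading order) 0, 3, 1, 4, 2 — all 5 distinct ✓
  L1 = 4: L2 entries (in reading order) 3, 2, 0, 1, 4 — all 5 distinct ✓
Every symbol of L1 meets every symbol of L2 exactly once, so all 25 pairs are distinct (25 of 25).
Conclusion: YES.

YES


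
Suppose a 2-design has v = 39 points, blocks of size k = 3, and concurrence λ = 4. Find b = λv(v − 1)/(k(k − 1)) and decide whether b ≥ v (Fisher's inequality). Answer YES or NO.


r = λ(v − 1)/(k − 1) = 4·38/2 = 76.
b = vr/k = 39·76/3 = 988.
Fisher's inequality: b ≥ v ⇔ 988 ≥ 39? YES.

YES


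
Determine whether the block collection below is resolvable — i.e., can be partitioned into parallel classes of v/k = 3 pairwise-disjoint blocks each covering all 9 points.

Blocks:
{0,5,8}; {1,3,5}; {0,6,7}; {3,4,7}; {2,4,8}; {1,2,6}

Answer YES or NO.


v = 9, block size k = 3, number of blocks = 6.
For resolvability, blocks must partition into parallel classes of size v/k = 3.
Total blocks must therefore be a multiple of 3: 6 = 3·2 + 0 ⇒ divisible ✓.
Greedy packing gives 2 candidate class(es). Each should be a full parallel class (size 3, covers all 9 points).
  Class 1 (3 blocks): {0,5,8}; {3,4,7}; {1,2,6}. Points covered: [0, 1, 2, 3, 4, 5, 6, 7, 8].
  Class 2 (3 blocks): {1,3,5}; {0,6,7}; {2,4,8}. Points covered: [0, 1, 2, 3, 4, 5, 6, 7, 8].
All classes full (size 3)? YES. All classes cover every point? YES.
Resolvable? YES.

YES


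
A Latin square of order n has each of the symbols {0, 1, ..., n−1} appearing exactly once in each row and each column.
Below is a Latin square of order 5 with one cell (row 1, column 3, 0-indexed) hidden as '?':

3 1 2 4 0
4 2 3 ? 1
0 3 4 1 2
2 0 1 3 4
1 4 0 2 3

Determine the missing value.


Row 1 contains symbols [1, 2, 3, 4] — missing [0].
Column 3 contains symbols [1, 2, 3, 4] — missing [0].
The missing symbol must appear in both missing sets; intersection = [0].
Therefore the hidden value is 0.

Missing value = 0.


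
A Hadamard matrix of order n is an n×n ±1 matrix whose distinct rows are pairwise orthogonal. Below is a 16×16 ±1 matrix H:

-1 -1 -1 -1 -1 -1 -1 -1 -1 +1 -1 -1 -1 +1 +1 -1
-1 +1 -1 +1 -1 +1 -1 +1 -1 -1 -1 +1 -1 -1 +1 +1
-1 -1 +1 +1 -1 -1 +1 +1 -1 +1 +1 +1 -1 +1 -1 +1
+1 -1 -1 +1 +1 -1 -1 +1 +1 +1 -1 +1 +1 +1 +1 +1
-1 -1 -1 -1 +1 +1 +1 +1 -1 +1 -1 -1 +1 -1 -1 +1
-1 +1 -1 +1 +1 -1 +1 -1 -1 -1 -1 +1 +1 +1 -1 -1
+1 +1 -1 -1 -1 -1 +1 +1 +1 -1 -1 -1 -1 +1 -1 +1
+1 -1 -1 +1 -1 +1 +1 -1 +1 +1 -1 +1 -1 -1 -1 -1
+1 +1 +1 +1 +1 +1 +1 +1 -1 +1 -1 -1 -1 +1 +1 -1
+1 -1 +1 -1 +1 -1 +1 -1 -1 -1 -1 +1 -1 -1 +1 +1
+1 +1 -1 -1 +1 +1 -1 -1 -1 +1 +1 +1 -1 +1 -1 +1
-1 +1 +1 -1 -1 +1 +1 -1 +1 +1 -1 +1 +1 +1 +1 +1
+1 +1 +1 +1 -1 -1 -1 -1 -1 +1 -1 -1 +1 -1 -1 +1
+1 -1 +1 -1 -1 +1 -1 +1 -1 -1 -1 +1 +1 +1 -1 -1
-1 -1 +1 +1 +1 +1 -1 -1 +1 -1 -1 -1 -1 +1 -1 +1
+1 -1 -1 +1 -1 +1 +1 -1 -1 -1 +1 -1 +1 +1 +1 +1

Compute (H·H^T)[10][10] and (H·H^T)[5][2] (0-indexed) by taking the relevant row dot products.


Row 2 of H: [-1, -1, 1, 1, -1, -1, 1, 1, -1, 1, 1, 1, -1, 1, -1, 1].
Row 5 of H: [-1, 1, -1, 1, 1, -1, 1, -1, -1, -1, -1, 1, 1, 1, -1, -1].
Row 10 of H: [1, 1, -1, -1, 1, 1, -1, -1, -1, 1, 1, 1, -1, 1, -1, 1].
(H·H^T)[10][10] = Σ_j H[10][j]·H[10][j] = (1)² + (1)² + (-1)² + (-1)² + (1)² + (1)² + (-1)² + (-1)² + (-1)² + (1)² + (1)² + (1)² + (-1)² + (1)² + (-1)² + (1)² = 1 + 1 + 1 + 1 + 1 + 1 + 1 + 1 + 1 + 1 + 1 + 1 + 1 + 1 + 1 + 1 = 16.
(H·H^T)[5][2] = Σ_j H[5][j]·H[2][j] = (-1)·(-1) + (1)·(-1) + (-1)·(1) + (1)·(1) + (1)·(-1) + (-1)·(-1) + (1)·(1) + (-1)·(1) + (-1)·(-1) + (-1)·(1) + (-1)·(1) + (1)·(1) + (1)·(-1) + (1)·(1) + (-1)·(-1) + (-1)·(1) = 1 + -1 + -1 + 1 + -1 + 1 + 1 + -1 + 1 + -1 + -1 + 1 + -1 + 1 + 1 + -1 = 0.
So rows 5 and 2 are orthogonal; the diagonal entry equals n = 16.

(10,10) entry = 16; (5,2) entry = 0.


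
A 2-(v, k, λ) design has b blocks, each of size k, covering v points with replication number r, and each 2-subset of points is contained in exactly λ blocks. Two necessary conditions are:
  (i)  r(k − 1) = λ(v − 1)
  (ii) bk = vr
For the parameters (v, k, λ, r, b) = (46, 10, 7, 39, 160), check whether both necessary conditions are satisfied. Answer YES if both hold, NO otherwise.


Condition (i): r(k − 1) = 39·9 = 351; λ(v − 1) = 7·45 = 315. Match? NO.
Condition (ii): bk = 160·10 = 1600; vr = 46·39 = 1794. Match? NO.
Both conditions hold? NO.

NO


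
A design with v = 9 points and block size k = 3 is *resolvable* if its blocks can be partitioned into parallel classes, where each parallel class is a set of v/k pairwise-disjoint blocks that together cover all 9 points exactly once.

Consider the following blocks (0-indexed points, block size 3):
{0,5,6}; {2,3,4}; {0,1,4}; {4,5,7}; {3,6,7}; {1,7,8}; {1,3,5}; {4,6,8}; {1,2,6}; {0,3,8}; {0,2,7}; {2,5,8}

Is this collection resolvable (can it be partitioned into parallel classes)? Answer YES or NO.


v = 9, block size k = 3, number of blocks = 12.
For resolvability, blocks must partition into parallel classes of size v/k = 3.
Total blocks must therefore be a multiple of 3: 12 = 3·4 + 0 ⇒ divisible ✓.
Greedy packing gives 4 candidate class(es). Each should be a full parallel class (size 3, covers all 9 points).
  Class 1 (3 blocks): {0,5,6}; {2,3,4}; {1,7,8}. Points covered: [0, 1, 2, 3, 4, 5, 6, 7, 8].
  Class 2 (3 blocks): {0,1,4}; {3,6,7}; {2,5,8}. Points covered: [0, 1, 2, 3, 4, 5, 6, 7, 8].
  Class 3 (3 blocks): {4,5,7}; {1,2,6}; {0,3,8}. Points covered: [0, 1, 2, 3, 4, 5, 6, 7, 8].
  Class 4 (3 blocks): {1,3,5}; {4,6,8}; {0,2,7}. Points covered: [0, 1, 2, 3, 4, 5, 6, 7, 8].
All classes full (size 3)? YES. All classes cover every point? YES.
Resolvable? YES.

YES


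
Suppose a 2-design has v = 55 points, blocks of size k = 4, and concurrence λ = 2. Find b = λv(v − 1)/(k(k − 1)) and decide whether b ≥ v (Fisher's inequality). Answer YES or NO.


b = λv(v − 1)/(k(k − 1)) = 2·55·54/(4·3) = 5940/12 = 495.
Compare with v = 55: b ≥ v, so Fisher's inequality holds.

YES


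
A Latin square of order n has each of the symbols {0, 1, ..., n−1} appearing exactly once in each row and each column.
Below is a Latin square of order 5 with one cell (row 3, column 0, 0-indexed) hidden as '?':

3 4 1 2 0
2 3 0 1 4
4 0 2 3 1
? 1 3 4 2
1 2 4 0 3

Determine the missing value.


Row 3 contains symbols [1, 2, 3, 4] — missing [0].
Column 0 contains symbols [1, 2, 3, 4] — missing [0].
The missing symbol must appear in both missing sets; intersection = [0].
Therefore the hidden value is 0.

Missing value = 0.


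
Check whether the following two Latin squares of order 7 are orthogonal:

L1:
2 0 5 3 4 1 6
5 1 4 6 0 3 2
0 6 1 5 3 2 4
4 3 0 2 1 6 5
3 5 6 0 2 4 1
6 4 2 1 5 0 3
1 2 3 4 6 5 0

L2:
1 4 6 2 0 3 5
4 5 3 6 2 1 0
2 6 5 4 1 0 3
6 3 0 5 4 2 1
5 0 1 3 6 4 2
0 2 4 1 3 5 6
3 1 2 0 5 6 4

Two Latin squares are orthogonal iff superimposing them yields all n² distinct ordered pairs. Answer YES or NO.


Form the n² = 49 superimposed pairs (L1[i][j], L2[i][j]), row by row (rows and columns indexed from 0):
row 0: (2,1) (0,4) (5,6) (3,2) (4,0) (1,3) (6,5)
row 1: (5,4) (1,5) (4,3) (6,6) (0,2) (3,1) (2,0)
row 2: (0,2) (6,6) (1,5) (5,4) (3,1) (2,0) (4,3)
row 3: (4,6) (3,3) (0,0) (2,5) (1,4) (6,2) (5,1)
row 4: (3,5) (5,0) (6,1) (0,3) (2,6) (4,4) (1,2)
row 5: (6,0) (4,2) (2,4) (1,1) (5,3) (0,5) (3,6)
row 6: (1,3) (2,1) (3,2) (4,0) (6,5) (5,6) (0,4)
Orthogonality requires all 49 pairs distinct.
But the pair (0,2) repeats: cell (1,4) has L1 = 0, L2 = 2, and cell (2,0) has L1 = 0, L2 = 2.
A repeated pair means some other pair never occurs (only 35 distinct pairs out of 49), so the squares are not orthogonal.
Conclusion: NO.

NO


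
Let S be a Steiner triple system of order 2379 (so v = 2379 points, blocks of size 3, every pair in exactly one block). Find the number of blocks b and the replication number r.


An STS(v) is a 2-(v, 3, 1) BIBD: block size k = 3, λ = 1.
Replication: r(k − 1) = λ(v − 1) ⇒ r·2 = 2379 − 1 = 2378 ⇒ r = 1189.
Block count: b = v(v − 1)/6 = 2379·2378/6 = 5657262/6 = 942877.
(Check via bk = vr: 942877·3 = 2828631 = 2379·1189 = 2828631 ✓.)

r = 1189, b = 942877.


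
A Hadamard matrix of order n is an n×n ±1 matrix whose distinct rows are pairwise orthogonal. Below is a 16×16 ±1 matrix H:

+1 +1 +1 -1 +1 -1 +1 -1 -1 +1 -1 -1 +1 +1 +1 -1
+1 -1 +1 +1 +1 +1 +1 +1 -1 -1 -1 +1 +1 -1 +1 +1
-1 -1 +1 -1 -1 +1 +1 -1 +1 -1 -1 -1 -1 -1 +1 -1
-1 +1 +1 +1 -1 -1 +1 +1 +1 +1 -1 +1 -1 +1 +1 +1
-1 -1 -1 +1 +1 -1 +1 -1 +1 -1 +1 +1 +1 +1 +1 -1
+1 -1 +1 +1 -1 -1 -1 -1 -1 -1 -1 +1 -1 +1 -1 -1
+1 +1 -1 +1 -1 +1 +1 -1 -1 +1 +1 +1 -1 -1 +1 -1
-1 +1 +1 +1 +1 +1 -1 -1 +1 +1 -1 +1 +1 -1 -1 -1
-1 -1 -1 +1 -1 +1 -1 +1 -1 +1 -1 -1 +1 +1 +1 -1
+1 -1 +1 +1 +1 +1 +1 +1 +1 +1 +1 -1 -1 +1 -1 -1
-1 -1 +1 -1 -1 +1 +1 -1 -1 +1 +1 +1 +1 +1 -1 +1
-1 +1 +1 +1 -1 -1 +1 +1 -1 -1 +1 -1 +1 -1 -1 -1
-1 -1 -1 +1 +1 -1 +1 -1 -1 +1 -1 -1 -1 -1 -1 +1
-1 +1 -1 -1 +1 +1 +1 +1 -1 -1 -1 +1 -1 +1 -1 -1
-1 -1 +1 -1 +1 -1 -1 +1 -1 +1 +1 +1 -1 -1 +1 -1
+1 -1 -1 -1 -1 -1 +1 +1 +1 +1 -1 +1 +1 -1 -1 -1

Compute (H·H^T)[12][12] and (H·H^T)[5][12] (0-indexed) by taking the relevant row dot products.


Row 5 of H: [1, -1, 1, 1, -1, -1, -1, -1, -1, -1, -1, 1, -1, 1, -1, -1].
Row 12 of H: [-1, -1, -1, 1, 1, -1, 1, -1, -1, 1, -1, -1, -1, -1, -1, 1].
(H·H^T)[12][12] = Σ_j H[12][j]·H[12][j] = (-1)² + (-1)² + (-1)² + (1)² + (1)² + (-1)² + (1)² + (-1)² + (-1)² + (1)² + (-1)² + (-1)² + (-1)² + (-1)² + (-1)² + (1)² = 1 + 1 + 1 + 1 + 1 + 1 + 1 + 1 + 1 + 1 + 1 + 1 + 1 + 1 + 1 + 1 = 16.
(H·H^T)[5][12] = Σ_j H[5][j]·H[12][j] = (1)·(-1) + (-1)·(-1) + (1)·(-1) + (1)·(1) + (-1)·(1) + (-1)·(-1) + (-1)·(1) + (-1)·(-1) + (-1)·(-1) + (-1)·(1) + (-1)·(-1) + (1)·(-1) + (-1)·(-1) + (1)·(-1) + (-1)·(-1) + (-1)·(1) = -1 + 1 + -1 + 1 + -1 + 1 + -1 + 1 + 1 + -1 + 1 + -1 + 1 + -1 + 1 + -1 = 0.
So rows 5 and 12 are orthogonal; the diagonal entry equals n = 16.

(12,12) entry = 16; (5,12) entry = 0.
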